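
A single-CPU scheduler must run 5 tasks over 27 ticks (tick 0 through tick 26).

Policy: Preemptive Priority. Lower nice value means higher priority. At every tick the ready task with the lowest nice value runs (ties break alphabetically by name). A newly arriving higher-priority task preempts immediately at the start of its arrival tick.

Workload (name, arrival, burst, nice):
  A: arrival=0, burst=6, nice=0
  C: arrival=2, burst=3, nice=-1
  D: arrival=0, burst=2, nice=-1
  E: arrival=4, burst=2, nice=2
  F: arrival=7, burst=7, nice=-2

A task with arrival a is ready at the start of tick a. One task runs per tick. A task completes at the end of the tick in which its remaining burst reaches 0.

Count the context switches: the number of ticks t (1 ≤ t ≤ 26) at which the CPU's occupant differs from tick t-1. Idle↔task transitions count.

context switches = 6

t=0: ready={A,D} → run D
t=1: ready={A,D} → run D
t=2: ready={A,C} → run C
t=3: ready={A,C} → run C
t=4: ready={A,C,E} → run C
t=5: ready={A,E} → run A
t=6: ready={A,E} → run A
t=7: ready={A,E,F} → run F
t=8: ready={A,E,F} → run F
t=9: ready={A,E,F} → run F
t=10: ready={A,E,F} → run F
t=11: ready={A,E,F} → run F
t=12: ready={A,E,F} → run F
t=13: ready={A,E,F} → run F
t=14: ready={A,E} → run A
t=15: ready={A,E} → run A
t=16: ready={A,E} → run A
t=17: ready={A,E} → run A
t=18: ready={E} → run E
t=19: ready={E} → run E
t=20: (idle)
t=21: (idle)
t=22: (idle)
t=23: (idle)
t=24: (idle)
t=25: (idle)
t=26: (idle)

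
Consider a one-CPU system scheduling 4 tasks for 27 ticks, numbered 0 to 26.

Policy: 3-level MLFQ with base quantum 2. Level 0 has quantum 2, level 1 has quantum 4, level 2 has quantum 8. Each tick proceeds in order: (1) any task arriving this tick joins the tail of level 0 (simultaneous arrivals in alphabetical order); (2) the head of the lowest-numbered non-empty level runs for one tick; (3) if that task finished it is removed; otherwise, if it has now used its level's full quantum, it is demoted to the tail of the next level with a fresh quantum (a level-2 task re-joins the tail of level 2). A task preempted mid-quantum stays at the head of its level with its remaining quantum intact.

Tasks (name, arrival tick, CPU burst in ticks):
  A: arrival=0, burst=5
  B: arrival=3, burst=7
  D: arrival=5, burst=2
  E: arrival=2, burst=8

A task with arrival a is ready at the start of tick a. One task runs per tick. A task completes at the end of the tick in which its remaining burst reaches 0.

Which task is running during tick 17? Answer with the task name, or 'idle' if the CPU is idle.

t=0: L0/L1/L2 = A/-/- → run A
t=1: L0/L1/L2 = A/-/- → run A
t=2: L0/L1/L2 = E/A/- → run E
t=3: L0/L1/L2 = EB/A/- → run E
t=4: L0/L1/L2 = B/AE/- → run B
t=5: L0/L1/L2 = BD/AE/- → run B
t=6: L0/L1/L2 = D/AEB/- → run D
t=7: L0/L1/L2 = D/AEB/- → run D
t=8: L0/L1/L2 = -/AEB/- → run A
t=9: L0/L1/L2 = -/AEB/- → run A
t=10: L0/L1/L2 = -/AEB/- → run A
t=11: L0/L1/L2 = -/EB/- → run E
t=12: L0/L1/L2 = -/EB/- → run E
t=13: L0/L1/L2 = -/EB/- → run E
t=14: L0/L1/L2 = -/EB/- → run E
t=15: L0/L1/L2 = -/B/E → run B
t=16: L0/L1/L2 = -/B/E → run B
t=17: L0/L1/L2 = -/B/E → run B
t=18: L0/L1/L2 = -/B/E → run B
t=19: L0/L1/L2 = -/-/EB → run E
t=20: L0/L1/L2 = -/-/EB → run E
t=21: L0/L1/L2 = -/-/B → run B
t=22: (idle)
t=23: (idle)
t=24: (idle)
t=25: (idle)
t=26: (idle)

running at tick 17 = B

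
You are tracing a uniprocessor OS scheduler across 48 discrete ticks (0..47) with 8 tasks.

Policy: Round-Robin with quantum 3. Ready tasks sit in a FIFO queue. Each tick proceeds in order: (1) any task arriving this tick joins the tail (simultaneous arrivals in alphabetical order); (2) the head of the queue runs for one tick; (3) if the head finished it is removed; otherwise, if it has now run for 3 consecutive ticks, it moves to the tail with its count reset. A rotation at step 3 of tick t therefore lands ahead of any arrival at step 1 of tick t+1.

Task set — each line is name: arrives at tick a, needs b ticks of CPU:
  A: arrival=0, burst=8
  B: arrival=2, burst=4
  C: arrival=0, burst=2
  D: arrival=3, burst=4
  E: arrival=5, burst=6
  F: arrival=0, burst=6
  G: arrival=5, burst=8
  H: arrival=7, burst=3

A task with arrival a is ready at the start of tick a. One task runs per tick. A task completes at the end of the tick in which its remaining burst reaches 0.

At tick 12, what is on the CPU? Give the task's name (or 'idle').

t=0: queue=[A,C,F] q_used=0 → run A
t=1: queue=[A,C,F] q_used=1 → run A
t=2: queue=[A,C,F,B] q_used=2 → run A
t=3: queue=[C,F,B,A,D] q_used=0 → run C
t=4: queue=[C,F,B,A,D] q_used=1 → run C
t=5: queue=[F,B,A,D,E,G] q_used=0 → run F
t=6: queue=[F,B,A,D,E,G] q_used=1 → run F
t=7: queue=[F,B,A,D,E,G,H] q_used=2 → run F
t=8: queue=[B,A,D,E,G,H,F] q_used=0 → run B
t=9: queue=[B,A,D,E,G,H,F] q_used=1 → run B
t=10: queue=[B,A,D,E,G,H,F] q_used=2 → run B
t=11: queue=[A,D,E,G,H,F,B] q_used=0 → run A
t=12: queue=[A,D,E,G,H,F,B] q_used=1 → run A
t=13: queue=[A,D,E,G,H,F,B] q_used=2 → run A
t=14: queue=[D,E,G,H,F,B,A] q_used=0 → run D
t=15: queue=[D,E,G,H,F,B,A] q_used=1 → run D
t=16: queue=[D,E,G,H,F,B,A] q_used=2 → run D
t=17: queue=[E,G,H,F,B,A,D] q_used=0 → run E
t=18: queue=[E,G,H,F,B,A,D] q_used=1 → run E
t=19: queue=[E,G,H,F,B,A,D] q_used=2 → run E
t=20: queue=[G,H,F,B,A,D,E] q_used=0 → run G
t=21: queue=[G,H,F,B,A,D,E] q_used=1 → run G
t=22: queue=[G,H,F,B,A,D,E] q_used=2 → run G
t=23: queue=[H,F,B,A,D,E,G] q_used=0 → run H
t=24: queue=[H,F,B,A,D,E,G] q_used=1 → run H
t=25: queue=[H,F,B,A,D,E,G] q_used=2 → run H
t=26: queue=[F,B,A,D,E,G] q_used=0 → run F
t=27: queue=[F,B,A,D,E,G] q_used=1 → run F
t=28: queue=[F,B,A,D,E,G] q_used=2 → run F
t=29: queue=[B,A,D,E,G] q_used=0 → run B
t=30: queue=[A,D,E,G] q_used=0 → run A
t=31: queue=[A,D,E,G] q_used=1 → run A
t=32: queue=[D,E,G] q_used=0 → run D
t=33: queue=[E,G] q_used=0 → run E
t=34: queue=[E,G] q_used=1 → run E
t=35: queue=[E,G] q_used=2 → run E
t=36: queue=[G] q_used=0 → run G
t=37: queue=[G] q_used=1 → run G
t=38: queue=[G] q_used=2 → run G
t=39: queue=[G] q_used=0 → run G
t=40: queue=[G] q_used=1 → run G
t=41: (idle)
t=42: (idle)
t=43: (idle)
t=44: (idle)
t=45: (idle)
t=46: (idle)
t=47: (idle)

running at tick 12 = A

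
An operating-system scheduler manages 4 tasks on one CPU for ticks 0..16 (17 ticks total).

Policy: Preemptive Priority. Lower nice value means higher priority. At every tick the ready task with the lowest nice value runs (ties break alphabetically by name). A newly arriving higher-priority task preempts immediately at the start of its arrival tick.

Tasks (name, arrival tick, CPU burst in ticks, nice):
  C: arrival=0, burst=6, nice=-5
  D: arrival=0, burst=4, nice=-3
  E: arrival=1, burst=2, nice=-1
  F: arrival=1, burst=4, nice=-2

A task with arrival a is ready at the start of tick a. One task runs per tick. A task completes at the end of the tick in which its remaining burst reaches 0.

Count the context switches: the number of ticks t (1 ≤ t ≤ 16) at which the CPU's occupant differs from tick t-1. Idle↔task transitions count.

context switches = 4

t=0: ready={C,D} → run C
t=1: ready={C,D,E,F} → run C
t=2: ready={C,D,E,F} → run C
t=3: ready={C,D,E,F} → run C
t=4: ready={C,D,E,F} → run C
t=5: ready={C,D,E,F} → run C
t=6: ready={D,E,F} → run D
t=7: ready={D,E,F} → run D
t=8: ready={D,E,F} → run D
t=9: ready={D,E,F} → run D
t=10: ready={E,F} → run F
t=11: ready={E,F} → run F
t=12: ready={E,F} → run F
t=13: ready={E,F} → run F
t=14: ready={E} → run E
t=15: ready={E} → run E
t=16: (idle)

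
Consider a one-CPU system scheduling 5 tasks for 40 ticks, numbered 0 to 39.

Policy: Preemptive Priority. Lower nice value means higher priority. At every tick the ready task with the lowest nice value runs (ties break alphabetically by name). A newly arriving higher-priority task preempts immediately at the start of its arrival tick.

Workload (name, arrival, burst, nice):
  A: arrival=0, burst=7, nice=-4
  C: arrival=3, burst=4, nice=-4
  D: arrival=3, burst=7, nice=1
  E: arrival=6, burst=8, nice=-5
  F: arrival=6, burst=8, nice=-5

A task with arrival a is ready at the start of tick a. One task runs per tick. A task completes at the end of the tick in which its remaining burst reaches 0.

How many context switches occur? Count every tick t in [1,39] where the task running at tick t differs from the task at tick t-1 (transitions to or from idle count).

context switches = 6

t=0: ready={A} → run A
t=1: ready={A} → run A
t=2: ready={A} → run A
t=3: ready={A,C,D} → run A
t=4: ready={A,C,D} → run A
t=5: ready={A,C,D} → run A
t=6: ready={A,C,D,E,F} → run E
t=7: ready={A,C,D,E,F} → run E
t=8: ready={A,C,D,E,F} → run E
t=9: ready={A,C,D,E,F} → run E
t=10: ready={A,C,D,E,F} → run E
t=11: ready={A,C,D,E,F} → run E
t=12: ready={A,C,D,E,F} → run E
t=13: ready={A,C,D,E,F} → run E
t=14: ready={A,C,D,F} → run F
t=15: ready={A,C,D,F} → run F
t=16: ready={A,C,D,F} → run F
t=17: ready={A,C,D,F} → run F
t=18: ready={A,C,D,F} → run F
t=19: ready={A,C,D,F} → run F
t=20: ready={A,C,D,F} → run F
t=21: ready={A,C,D,F} → run F
t=22: ready={A,C,D} → run A
t=23: ready={C,D} → run C
t=24: ready={C,D} → run C
t=25: ready={C,D} → run C
t=26: ready={C,D} → run C
t=27: ready={D} → run D
t=28: ready={D} → run D
t=29: ready={D} → run D
t=30: ready={D} → run D
t=31: ready={D} → run D
t=32: ready={D} → run D
t=33: ready={D} → run D
t=34: (idle)
t=35: (idle)
t=36: (idle)
t=37: (idle)
t=38: (idle)
t=39: (idle)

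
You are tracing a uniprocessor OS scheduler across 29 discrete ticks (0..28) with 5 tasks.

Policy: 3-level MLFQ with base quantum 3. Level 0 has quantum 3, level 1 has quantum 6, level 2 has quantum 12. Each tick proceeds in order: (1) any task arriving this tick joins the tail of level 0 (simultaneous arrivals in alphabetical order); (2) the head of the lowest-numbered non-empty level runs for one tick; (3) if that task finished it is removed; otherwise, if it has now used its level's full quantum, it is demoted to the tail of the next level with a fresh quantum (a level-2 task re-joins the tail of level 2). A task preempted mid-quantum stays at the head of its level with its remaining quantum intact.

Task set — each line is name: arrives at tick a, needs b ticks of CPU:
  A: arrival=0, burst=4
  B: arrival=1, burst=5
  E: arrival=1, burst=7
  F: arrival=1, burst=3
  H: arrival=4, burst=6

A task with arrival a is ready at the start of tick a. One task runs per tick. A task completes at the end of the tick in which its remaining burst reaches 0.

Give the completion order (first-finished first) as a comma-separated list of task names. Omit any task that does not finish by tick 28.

completion order = F, A, B, E, H

t=0: L0/L1/L2 = A/-/- → run A
t=1: L0/L1/L2 = ABEF/-/- → run A
t=2: L0/L1/L2 = ABEF/-/- → run A
t=3: L0/L1/L2 = BEF/A/- → run B
t=4: L0/L1/L2 = BEFH/A/- → run B
t=5: L0/L1/L2 = BEFH/A/- → run B
t=6: L0/L1/L2 = EFH/AB/- → run E
t=7: L0/L1/L2 = EFH/AB/- → run E
t=8: L0/L1/L2 = EFH/AB/- → run E
t=9: L0/L1/L2 = FH/ABE/- → run F
t=10: L0/L1/L2 = FH/ABE/- → run F
t=11: L0/L1/L2 = FH/ABE/- → run F
t=12: L0/L1/L2 = H/ABE/- → run H
t=13: L0/L1/L2 = H/ABE/- → run H
t=14: L0/L1/L2 = H/ABE/- → run H
t=15: L0/L1/L2 = -/ABEH/- → run A
t=16: L0/L1/L2 = -/BEH/- → run B
t=17: L0/L1/L2 = -/BEH/- → run B
t=18: L0/L1/L2 = -/EH/- → run E
t=19: L0/L1/L2 = -/EH/- → run E
t=20: L0/L1/L2 = -/EH/- → run E
t=21: L0/L1/L2 = -/EH/- → run E
t=22: L0/L1/L2 = -/H/- → run H
t=23: L0/L1/L2 = -/H/- → run H
t=24: L0/L1/L2 = -/H/- → run H
t=25: (idle)
t=26: (idle)
t=27: (idle)
t=28: (idle)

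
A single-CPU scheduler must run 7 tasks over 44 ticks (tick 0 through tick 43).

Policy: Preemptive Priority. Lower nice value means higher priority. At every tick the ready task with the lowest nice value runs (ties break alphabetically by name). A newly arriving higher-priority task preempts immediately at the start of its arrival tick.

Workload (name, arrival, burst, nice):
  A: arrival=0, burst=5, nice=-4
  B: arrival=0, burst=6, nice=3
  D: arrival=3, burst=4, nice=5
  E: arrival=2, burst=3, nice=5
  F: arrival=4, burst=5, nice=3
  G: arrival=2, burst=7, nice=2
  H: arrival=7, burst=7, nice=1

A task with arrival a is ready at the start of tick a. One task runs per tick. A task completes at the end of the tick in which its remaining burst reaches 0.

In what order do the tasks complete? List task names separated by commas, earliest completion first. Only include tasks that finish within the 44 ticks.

completion order = A, H, G, B, F, D, E

t=0: ready={A,B} → run A
t=1: ready={A,B} → run A
t=2: ready={A,B,E,G} → run A
t=3: ready={A,B,D,E,G} → run A
t=4: ready={A,B,D,E,F,G} → run A
t=5: ready={B,D,E,F,G} → run G
t=6: ready={B,D,E,F,G} → run G
t=7: ready={B,D,E,F,G,H} → run H
t=8: ready={B,D,E,F,G,H} → run H
t=9: ready={B,D,E,F,G,H} → run H
t=10: ready={B,D,E,F,G,H} → run H
t=11: ready={B,D,E,F,G,H} → run H
t=12: ready={B,D,E,F,G,H} → run H
t=13: ready={B,D,E,F,G,H} → run H
t=14: ready={B,D,E,F,G} → run G
t=15: ready={B,D,E,F,G} → run G
t=16: ready={B,D,E,F,G} → run G
t=17: ready={B,D,E,F,G} → run G
t=18: ready={B,D,E,F,G} → run G
t=19: ready={B,D,E,F} → run B
t=20: ready={B,D,E,F} → run B
t=21: ready={B,D,E,F} → run B
t=22: ready={B,D,E,F} → run B
t=23: ready={B,D,E,F} → run B
t=24: ready={B,D,E,F} → run B
t=25: ready={D,E,F} → run F
t=26: ready={D,E,F} → run F
t=27: ready={D,E,F} → run F
t=28: ready={D,E,F} → run F
t=29: ready={D,E,F} → run F
t=30: ready={D,E} → run D
t=31: ready={D,E} → run D
t=32: ready={D,E} → run D
t=33: ready={D,E} → run D
t=34: ready={E} → run E
t=35: ready={E} → run E
t=36: ready={E} → run E
t=37: (idle)
t=38: (idle)
t=39: (idle)
t=40: (idle)
t=41: (idle)
t=42: (idle)
t=43: (idle)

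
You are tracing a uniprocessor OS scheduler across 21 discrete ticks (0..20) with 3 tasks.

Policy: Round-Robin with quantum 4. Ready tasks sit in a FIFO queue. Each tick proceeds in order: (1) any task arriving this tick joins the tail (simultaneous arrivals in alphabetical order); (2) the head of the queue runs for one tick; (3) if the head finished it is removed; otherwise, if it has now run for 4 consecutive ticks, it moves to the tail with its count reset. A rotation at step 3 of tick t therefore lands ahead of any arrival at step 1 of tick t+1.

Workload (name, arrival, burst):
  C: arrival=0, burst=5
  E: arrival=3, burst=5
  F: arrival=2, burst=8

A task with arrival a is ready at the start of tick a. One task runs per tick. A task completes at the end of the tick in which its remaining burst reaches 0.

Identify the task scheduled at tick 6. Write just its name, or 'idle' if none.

running at tick 6 = F

t=0: queue=[C] q_used=0 → run C
t=1: queue=[C] q_used=1 → run C
t=2: queue=[C,F] q_used=2 → run C
t=3: queue=[C,F,E] q_used=3 → run C
t=4: queue=[F,E,C] q_used=0 → run F
t=5: queue=[F,E,C] q_used=1 → run F
t=6: queue=[F,E,C] q_used=2 → run F
t=7: queue=[F,E,C] q_used=3 → run F
t=8: queue=[E,C,F] q_used=0 → run E
t=9: queue=[E,C,F] q_used=1 → run E
t=10: queue=[E,C,F] q_used=2 → run E
t=11: queue=[E,C,F] q_used=3 → run E
t=12: queue=[C,F,E] q_used=0 → run C
t=13: queue=[F,E] q_used=0 → run F
t=14: queue=[F,E] q_used=1 → run F
t=15: queue=[F,E] q_used=2 → run F
t=16: queue=[F,E] q_used=3 → run F
t=17: queue=[E] q_used=0 → run E
t=18: (idle)
t=19: (idle)
t=20: (idle)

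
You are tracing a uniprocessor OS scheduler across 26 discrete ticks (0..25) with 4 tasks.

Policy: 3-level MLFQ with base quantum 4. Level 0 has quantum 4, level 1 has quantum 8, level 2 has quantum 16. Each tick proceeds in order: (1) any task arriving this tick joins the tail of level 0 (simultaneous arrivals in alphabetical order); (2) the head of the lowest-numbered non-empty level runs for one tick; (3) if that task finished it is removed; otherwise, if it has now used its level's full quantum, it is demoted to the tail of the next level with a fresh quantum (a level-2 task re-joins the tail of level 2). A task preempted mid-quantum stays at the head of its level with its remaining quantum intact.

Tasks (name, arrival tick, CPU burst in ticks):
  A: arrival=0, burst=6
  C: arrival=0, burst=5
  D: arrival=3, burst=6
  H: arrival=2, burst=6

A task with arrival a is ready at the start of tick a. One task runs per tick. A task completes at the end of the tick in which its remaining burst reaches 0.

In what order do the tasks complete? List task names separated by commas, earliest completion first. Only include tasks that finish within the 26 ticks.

completion order = A, C, H, D

t=0: L0/L1/L2 = AC/-/- → run A
t=1: L0/L1/L2 = AC/-/- → run A
t=2: L0/L1/L2 = ACH/-/- → run A
t=3: L0/L1/L2 = ACHD/-/- → run A
t=4: L0/L1/L2 = CHD/A/- → run C
t=5: L0/L1/L2 = CHD/A/- → run C
t=6: L0/L1/L2 = CHD/A/- → run C
t=7: L0/L1/L2 = CHD/A/- → run C
t=8: L0/L1/L2 = HD/AC/- → run H
t=9: L0/L1/L2 = HD/AC/- → run H
t=10: L0/L1/L2 = HD/AC/- → run H
t=11: L0/L1/L2 = HD/AC/- → run H
t=12: L0/L1/L2 = D/ACH/- → run D
t=13: L0/L1/L2 = D/ACH/- → run D
t=14: L0/L1/L2 = D/ACH/- → run D
t=15: L0/L1/L2 = D/ACH/- → run D
t=16: L0/L1/L2 = -/ACHD/- → run A
t=17: L0/L1/L2 = -/ACHD/- → run A
t=18: L0/L1/L2 = -/CHD/- → run C
t=19: L0/L1/L2 = -/HD/- → run H
t=20: L0/L1/L2 = -/HD/- → run H
t=21: L0/L1/L2 = -/D/- → run D
t=22: L0/L1/L2 = -/D/- → run D
t=23: (idle)
t=24: (idle)
t=25: (idle)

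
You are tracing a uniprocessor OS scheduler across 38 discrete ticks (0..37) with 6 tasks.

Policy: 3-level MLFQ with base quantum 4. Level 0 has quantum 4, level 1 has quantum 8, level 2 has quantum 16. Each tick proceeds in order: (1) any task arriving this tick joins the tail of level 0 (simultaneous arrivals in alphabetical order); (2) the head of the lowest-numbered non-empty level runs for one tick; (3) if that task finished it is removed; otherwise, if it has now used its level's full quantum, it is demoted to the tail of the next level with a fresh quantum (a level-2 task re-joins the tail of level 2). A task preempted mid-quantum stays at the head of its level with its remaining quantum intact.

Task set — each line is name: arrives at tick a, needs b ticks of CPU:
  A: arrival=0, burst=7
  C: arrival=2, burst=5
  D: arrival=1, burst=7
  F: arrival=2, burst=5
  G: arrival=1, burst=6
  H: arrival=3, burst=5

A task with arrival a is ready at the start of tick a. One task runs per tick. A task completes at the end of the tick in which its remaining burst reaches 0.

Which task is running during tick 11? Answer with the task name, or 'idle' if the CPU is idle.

t=0: L0/L1/L2 = A/-/- → run A
t=1: L0/L1/L2 = ADG/-/- → run A
t=2: L0/L1/L2 = ADGCF/-/- → run A
t=3: L0/L1/L2 = ADGCFH/-/- → run A
t=4: L0/L1/L2 = DGCFH/A/- → run D
t=5: L0/L1/L2 = DGCFH/A/- → run D
t=6: L0/L1/L2 = DGCFH/A/- → run D
t=7: L0/L1/L2 = DGCFH/A/- → run D
t=8: L0/L1/L2 = GCFH/AD/- → run G
t=9: L0/L1/L2 = GCFH/AD/- → run G
t=10: L0/L1/L2 = GCFH/AD/- → run G
t=11: L0/L1/L2 = GCFH/AD/- → run G
t=12: L0/L1/L2 = CFH/ADG/- → run C
t=13: L0/L1/L2 = CFH/ADG/- → run C
t=14: L0/L1/L2 = CFH/ADG/- → run C
t=15: L0/L1/L2 = CFH/ADG/- → run C
t=16: L0/L1/L2 = FH/ADGC/- → run F
t=17: L0/L1/L2 = FH/ADGC/- → run F
t=18: L0/L1/L2 = FH/ADGC/- → run F
t=19: L0/L1/L2 = FH/ADGC/- → run F
t=20: L0/L1/L2 = H/ADGCF/- → run H
t=21: L0/L1/L2 = H/ADGCF/- → run H
t=22: L0/L1/L2 = H/ADGCF/- → run H
t=23: L0/L1/L2 = H/ADGCF/- → run H
t=24: L0/L1/L2 = -/ADGCFH/- → run A
t=25: L0/L1/L2 = -/ADGCFH/- → run A
t=26: L0/L1/L2 = -/ADGCFH/- → run A
t=27: L0/L1/L2 = -/DGCFH/- → run D
t=28: L0/L1/L2 = -/DGCFH/- → run D
t=29: L0/L1/L2 = -/DGCFH/- → run D
t=30: L0/L1/L2 = -/GCFH/- → run G
t=31: L0/L1/L2 = -/GCFH/- → run G
t=32: L0/L1/L2 = -/CFH/- → run C
t=33: L0/L1/L2 = -/FH/- → run F
t=34: L0/L1/L2 = -/H/- → run H
t=35: (idle)
t=36: (idle)
t=37: (idle)

running at tick 11 = G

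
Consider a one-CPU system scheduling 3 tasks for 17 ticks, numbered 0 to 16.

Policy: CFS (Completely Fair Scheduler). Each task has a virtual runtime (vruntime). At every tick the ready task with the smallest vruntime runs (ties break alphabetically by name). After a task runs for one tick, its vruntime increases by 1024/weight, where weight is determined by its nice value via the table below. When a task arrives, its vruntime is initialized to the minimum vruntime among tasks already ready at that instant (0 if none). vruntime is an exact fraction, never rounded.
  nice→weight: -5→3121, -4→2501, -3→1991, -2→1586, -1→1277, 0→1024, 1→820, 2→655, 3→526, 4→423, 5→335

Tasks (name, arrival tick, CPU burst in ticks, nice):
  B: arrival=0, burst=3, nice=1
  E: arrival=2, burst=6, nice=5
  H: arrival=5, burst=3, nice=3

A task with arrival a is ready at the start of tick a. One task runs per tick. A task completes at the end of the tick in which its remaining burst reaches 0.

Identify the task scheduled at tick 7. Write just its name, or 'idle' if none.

t=0: vr[B=0] → run B
t=1: vr[B=256/205] → run B
t=2: vr[B=512/205 E=512/205] → run B
t=3: vr[E=512/205] → run E
t=4: vr[E=76288/13735] → run E
t=5: vr[E=118272/13735 H=118272/13735] → run E
t=6: vr[E=160256/13735 H=118272/13735] → run H
t=7: vr[E=160256/13735 H=38137856/3612305] → run H
t=8: vr[E=160256/13735 H=45170176/3612305] → run E
t=9: vr[E=40448/2747 H=45170176/3612305] → run H
t=10: vr[E=40448/2747] → run E
t=11: vr[E=244224/13735] → run E
t=12: (idle)
t=13: (idle)
t=14: (idle)
t=15: (idle)
t=16: (idle)

running at tick 7 = H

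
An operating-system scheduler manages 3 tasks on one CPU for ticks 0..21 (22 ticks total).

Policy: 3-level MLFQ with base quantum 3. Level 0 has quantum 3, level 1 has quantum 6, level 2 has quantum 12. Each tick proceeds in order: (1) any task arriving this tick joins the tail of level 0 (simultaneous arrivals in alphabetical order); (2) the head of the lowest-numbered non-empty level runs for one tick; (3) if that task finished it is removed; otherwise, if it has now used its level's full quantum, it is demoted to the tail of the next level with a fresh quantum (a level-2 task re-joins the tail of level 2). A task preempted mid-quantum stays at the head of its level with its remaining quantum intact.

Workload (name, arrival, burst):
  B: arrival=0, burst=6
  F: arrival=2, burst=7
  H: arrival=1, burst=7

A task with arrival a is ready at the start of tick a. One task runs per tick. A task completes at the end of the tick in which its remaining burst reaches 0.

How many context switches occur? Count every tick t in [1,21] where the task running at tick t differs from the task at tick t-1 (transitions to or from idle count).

context switches = 6

t=0: L0/L1/L2 = B/-/- → run B
t=1: L0/L1/L2 = BH/-/- → run B
t=2: L0/L1/L2 = BHF/-/- → run B
t=3: L0/L1/L2 = HF/B/- → run H
t=4: L0/L1/L2 = HF/B/- → run H
t=5: L0/L1/L2 = HF/B/- → run H
t=6: L0/L1/L2 = F/BH/- → run F
t=7: L0/L1/L2 = F/BH/- → run F
t=8: L0/L1/L2 = F/BH/- → run F
t=9: L0/L1/L2 = -/BHF/- → run B
t=10: L0/L1/L2 = -/BHF/- → run B
t=11: L0/L1/L2 = -/BHF/- → run B
t=12: L0/L1/L2 = -/HF/- → run H
t=13: L0/L1/L2 = -/HF/- → run H
t=14: L0/L1/L2 = -/HF/- → run H
t=15: L0/L1/L2 = -/HF/- → run H
t=16: L0/L1/L2 = -/F/- → run F
t=17: L0/L1/L2 = -/F/- → run F
t=18: L0/L1/L2 = -/F/- → run F
t=19: L0/L1/L2 = -/F/- → run F
t=20: (idle)
t=21: (idle)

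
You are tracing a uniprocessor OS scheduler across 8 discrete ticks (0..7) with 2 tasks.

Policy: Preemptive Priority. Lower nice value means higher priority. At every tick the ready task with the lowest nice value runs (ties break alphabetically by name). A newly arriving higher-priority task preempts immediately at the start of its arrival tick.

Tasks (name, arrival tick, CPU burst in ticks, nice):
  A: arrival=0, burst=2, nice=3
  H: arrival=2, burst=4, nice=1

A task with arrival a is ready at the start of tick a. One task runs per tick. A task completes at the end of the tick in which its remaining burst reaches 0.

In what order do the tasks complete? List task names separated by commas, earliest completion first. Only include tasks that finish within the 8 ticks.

t=0: ready={A} → run A
t=1: ready={A} → run A
t=2: ready={H} → run H
t=3: ready={H} → run H
t=4: ready={H} → run H
t=5: ready={H} → run H
t=6: (idle)
t=7: (idle)

completion order = A, H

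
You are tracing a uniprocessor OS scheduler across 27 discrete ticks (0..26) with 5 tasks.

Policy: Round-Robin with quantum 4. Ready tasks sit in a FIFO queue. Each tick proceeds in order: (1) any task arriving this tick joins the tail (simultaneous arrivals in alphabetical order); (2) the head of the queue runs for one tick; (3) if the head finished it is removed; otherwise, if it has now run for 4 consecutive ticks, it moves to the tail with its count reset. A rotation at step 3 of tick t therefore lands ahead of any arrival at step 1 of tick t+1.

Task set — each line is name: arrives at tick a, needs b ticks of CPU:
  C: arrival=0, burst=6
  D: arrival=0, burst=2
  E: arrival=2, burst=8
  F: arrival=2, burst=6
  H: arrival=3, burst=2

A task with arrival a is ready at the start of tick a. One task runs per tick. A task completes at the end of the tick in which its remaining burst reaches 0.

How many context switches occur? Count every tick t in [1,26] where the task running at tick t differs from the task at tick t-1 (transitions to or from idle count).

context switches = 8

t=0: queue=[C,D] q_used=0 → run C
t=1: queue=[C,D] q_used=1 → run C
t=2: queue=[C,D,E,F] q_used=2 → run C
t=3: queue=[C,D,E,F,H] q_used=3 → run C
t=4: queue=[D,E,F,H,C] q_used=0 → run D
t=5: queue=[D,E,F,H,C] q_used=1 → run D
t=6: queue=[E,F,H,C] q_used=0 → run E
t=7: queue=[E,F,H,C] q_used=1 → run E
t=8: queue=[E,F,H,C] q_used=2 → run E
t=9: queue=[E,F,H,C] q_used=3 → run E
t=10: queue=[F,H,C,E] q_used=0 → run F
t=11: queue=[F,H,C,E] q_used=1 → run F
t=12: queue=[F,H,C,E] q_used=2 → run F
t=13: queue=[F,H,C,E] q_used=3 → run F
t=14: queue=[H,C,E,F] q_used=0 → run H
t=15: queue=[H,C,E,F] q_used=1 → run H
t=16: queue=[C,E,F] q_used=0 → run C
t=17: queue=[C,E,F] q_used=1 → run C
t=18: queue=[E,F] q_used=0 → run E
t=19: queue=[E,F] q_used=1 → run E
t=20: queue=[E,F] q_used=2 → run E
t=21: queue=[E,F] q_used=3 → run E
t=22: queue=[F] q_used=0 → run F
t=23: queue=[F] q_used=1 → run F
t=24: (idle)
t=25: (idle)
t=26: (idle)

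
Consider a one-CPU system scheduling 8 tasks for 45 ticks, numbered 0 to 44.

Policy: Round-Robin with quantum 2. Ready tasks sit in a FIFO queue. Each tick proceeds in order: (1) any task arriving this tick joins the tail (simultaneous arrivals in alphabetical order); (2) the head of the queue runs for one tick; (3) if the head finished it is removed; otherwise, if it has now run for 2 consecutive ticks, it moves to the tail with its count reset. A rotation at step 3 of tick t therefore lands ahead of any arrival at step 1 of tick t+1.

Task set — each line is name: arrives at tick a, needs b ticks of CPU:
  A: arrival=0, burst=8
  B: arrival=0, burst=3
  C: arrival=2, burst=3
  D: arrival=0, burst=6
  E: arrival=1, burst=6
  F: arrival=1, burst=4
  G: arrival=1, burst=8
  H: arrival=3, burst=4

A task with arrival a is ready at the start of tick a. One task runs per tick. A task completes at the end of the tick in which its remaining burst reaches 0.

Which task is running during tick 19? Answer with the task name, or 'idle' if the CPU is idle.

running at tick 19 = D

t=0: queue=[A,B,D] q_used=0 → run A
t=1: queue=[A,B,D,E,F,G] q_used=1 → run A
t=2: queue=[B,D,E,F,G,A,C] q_used=0 → run B
t=3: queue=[B,D,E,F,G,A,C,H] q_used=1 → run B
t=4: queue=[D,E,F,G,A,C,H,B] q_used=0 → run D
t=5: queue=[D,E,F,G,A,C,H,B] q_used=1 → run D
t=6: queue=[E,F,G,A,C,H,B,D] q_used=0 → run E
t=7: queue=[E,F,G,A,C,H,B,D] q_used=1 → run E
t=8: queue=[F,G,A,C,H,B,D,E] q_used=0 → run F
t=9: queue=[F,G,A,C,H,B,D,E] q_used=1 → run F
t=10: queue=[G,A,C,H,B,D,E,F] q_used=0 → run G
t=11: queue=[G,A,C,H,B,D,E,F] q_used=1 → run G
t=12: queue=[A,C,H,B,D,E,F,G] q_used=0 → run A
t=13: queue=[A,C,H,B,D,E,F,G] q_used=1 → run A
t=14: queue=[C,H,B,D,E,F,G,A] q_used=0 → run C
t=15: queue=[C,H,B,D,E,F,G,A] q_used=1 → run C
t=16: queue=[H,B,D,E,F,G,A,C] q_used=0 → run H
t=17: queue=[H,B,D,E,F,G,A,C] q_used=1 → run H
t=18: queue=[B,D,E,F,G,A,C,H] q_used=0 → run B
t=19: queue=[D,E,F,G,A,C,H] q_used=0 → run D
t=20: queue=[D,E,F,G,A,C,H] q_used=1 → run D
t=21: queue=[E,F,G,A,C,H,D] q_used=0 → run E
t=22: queue=[E,F,G,A,C,H,D] q_used=1 → run E
t=23: queue=[F,G,A,C,H,D,E] q_used=0 → run F
t=24: queue=[F,G,A,C,H,D,E] q_used=1 → run F
t=25: queue=[G,A,C,H,D,E] q_used=0 → run G
t=26: queue=[G,A,C,H,D,E] q_used=1 → run G
t=27: queue=[A,C,H,D,E,G] q_used=0 → run A
t=28: queue=[A,C,H,D,E,G] q_used=1 → run A
t=29: queue=[C,H,D,E,G,A] q_used=0 → run C
t=30: queue=[H,D,E,G,A] q_used=0 → run H
t=31: queue=[H,D,E,G,A] q_used=1 → run H
t=32: queue=[D,E,G,A] q_used=0 → run D
t=33: queue=[D,E,G,A] q_used=1 → run D
t=34: queue=[E,G,A] q_used=0 → run E
t=35: queue=[E,G,A] q_used=1 → run E
t=36: queue=[G,A] q_used=0 → run G
t=37: queue=[G,A] q_used=1 → run G
t=38: queue=[A,G] q_used=0 → run A
t=39: queue=[A,G] q_used=1 → run A
t=40: queue=[G] q_used=0 → run G
t=41: queue=[G] q_used=1 → run G
t=42: (idle)
t=43: (idle)
t=44: (idle)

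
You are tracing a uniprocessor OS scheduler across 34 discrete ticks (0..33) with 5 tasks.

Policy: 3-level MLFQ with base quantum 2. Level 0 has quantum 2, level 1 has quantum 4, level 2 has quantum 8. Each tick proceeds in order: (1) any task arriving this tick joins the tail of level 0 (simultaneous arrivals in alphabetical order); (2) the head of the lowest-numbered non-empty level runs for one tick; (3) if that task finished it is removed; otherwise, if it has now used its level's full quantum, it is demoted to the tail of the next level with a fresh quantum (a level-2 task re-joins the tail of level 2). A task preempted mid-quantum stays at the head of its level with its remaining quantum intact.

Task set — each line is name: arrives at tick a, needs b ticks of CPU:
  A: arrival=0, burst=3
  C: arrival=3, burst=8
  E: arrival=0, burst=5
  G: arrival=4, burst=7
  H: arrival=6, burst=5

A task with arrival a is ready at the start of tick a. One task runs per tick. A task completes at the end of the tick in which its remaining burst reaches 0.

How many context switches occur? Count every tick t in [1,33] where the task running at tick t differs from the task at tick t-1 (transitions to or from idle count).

context switches = 12

t=0: L0/L1/L2 = AE/-/- → run A
t=1: L0/L1/L2 = AE/-/- → run A
t=2: L0/L1/L2 = E/A/- → run E
t=3: L0/L1/L2 = EC/A/- → run E
t=4: L0/L1/L2 = CG/AE/- → run C
t=5: L0/L1/L2 = CG/AE/- → run C
t=6: L0/L1/L2 = GH/AEC/- → run G
t=7: L0/L1/L2 = GH/AEC/- → run G
t=8: L0/L1/L2 = H/AECG/- → run H
t=9: L0/L1/L2 = H/AECG/- → run H
t=10: L0/L1/L2 = -/AECGH/- → run A
t=11: L0/L1/L2 = -/ECGH/- → run E
t=12: L0/L1/L2 = -/ECGH/- → run E
t=13: L0/L1/L2 = -/ECGH/- → run E
t=14: L0/L1/L2 = -/CGH/- → run C
t=15: L0/L1/L2 = -/CGH/- → run C
t=16: L0/L1/L2 = -/CGH/- → run C
t=17: L0/L1/L2 = -/CGH/- → run C
t=18: L0/L1/L2 = -/GH/C → run G
t=19: L0/L1/L2 = -/GH/C → run G
t=20: L0/L1/L2 = -/GH/C → run G
t=21: L0/L1/L2 = -/GH/C → run G
t=22: L0/L1/L2 = -/H/CG → run H
t=23: L0/L1/L2 = -/H/CG → run H
t=24: L0/L1/L2 = -/H/CG → run H
t=25: L0/L1/L2 = -/-/CG → run C
t=26: L0/L1/L2 = -/-/CG → run C
t=27: L0/L1/L2 = -/-/G → run G
t=28: (idle)
t=29: (idle)
t=30: (idle)
t=31: (idle)
t=32: (idle)
t=33: (idle)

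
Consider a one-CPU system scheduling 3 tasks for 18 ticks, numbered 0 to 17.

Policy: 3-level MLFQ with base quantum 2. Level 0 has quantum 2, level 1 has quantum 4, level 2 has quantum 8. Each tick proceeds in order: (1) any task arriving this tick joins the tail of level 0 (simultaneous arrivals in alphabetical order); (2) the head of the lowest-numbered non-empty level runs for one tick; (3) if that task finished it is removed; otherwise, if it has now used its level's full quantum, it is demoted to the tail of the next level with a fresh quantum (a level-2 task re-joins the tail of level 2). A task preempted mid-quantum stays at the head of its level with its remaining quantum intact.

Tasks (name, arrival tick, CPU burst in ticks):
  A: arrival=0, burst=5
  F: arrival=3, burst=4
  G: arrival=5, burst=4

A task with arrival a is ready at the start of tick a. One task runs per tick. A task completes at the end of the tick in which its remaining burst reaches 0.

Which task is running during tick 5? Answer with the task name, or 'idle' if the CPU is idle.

running at tick 5 = G

t=0: L0/L1/L2 = A/-/- → run A
t=1: L0/L1/L2 = A/-/- → run A
t=2: L0/L1/L2 = -/A/- → run A
t=3: L0/L1/L2 = F/A/- → run F
t=4: L0/L1/L2 = F/A/- → run F
t=5: L0/L1/L2 = G/AF/- → run G
t=6: L0/L1/L2 = G/AF/- → run G
t=7: L0/L1/L2 = -/AFG/- → run A
t=8: L0/L1/L2 = -/AFG/- → run A
t=9: L0/L1/L2 = -/FG/- → run F
t=10: L0/L1/L2 = -/FG/- → run F
t=11: L0/L1/L2 = -/G/- → run G
t=12: L0/L1/L2 = -/G/- → run G
t=13: (idle)
t=14: (idle)
t=15: (idle)
t=16: (idle)
t=17: (idle)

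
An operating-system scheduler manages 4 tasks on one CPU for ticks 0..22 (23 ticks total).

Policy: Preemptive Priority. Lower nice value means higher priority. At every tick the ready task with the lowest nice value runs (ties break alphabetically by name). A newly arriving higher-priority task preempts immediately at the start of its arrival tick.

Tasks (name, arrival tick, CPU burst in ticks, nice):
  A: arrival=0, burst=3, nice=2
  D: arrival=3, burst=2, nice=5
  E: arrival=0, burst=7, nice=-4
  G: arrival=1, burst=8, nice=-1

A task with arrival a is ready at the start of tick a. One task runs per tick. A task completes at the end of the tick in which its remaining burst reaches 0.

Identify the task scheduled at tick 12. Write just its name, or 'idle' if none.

t=0: ready={A,E} → run E
t=1: ready={A,E,G} → run E
t=2: ready={A,E,G} → run E
t=3: ready={A,D,E,G} → run E
t=4: ready={A,D,E,G} → run E
t=5: ready={A,D,E,G} → run E
t=6: ready={A,D,E,G} → run E
t=7: ready={A,D,G} → run G
t=8: ready={A,D,G} → run G
t=9: ready={A,D,G} → run G
t=10: ready={A,D,G} → run G
t=11: ready={A,D,G} → run G
t=12: ready={A,D,G} → run G
t=13: ready={A,D,G} → run G
t=14: ready={A,D,G} → run G
t=15: ready={A,D} → run A
t=16: ready={A,D} → run A
t=17: ready={A,D} → run A
t=18: ready={D} → run D
t=19: ready={D} → run D
t=20: (idle)
t=21: (idle)
t=22: (idle)

running at tick 12 = G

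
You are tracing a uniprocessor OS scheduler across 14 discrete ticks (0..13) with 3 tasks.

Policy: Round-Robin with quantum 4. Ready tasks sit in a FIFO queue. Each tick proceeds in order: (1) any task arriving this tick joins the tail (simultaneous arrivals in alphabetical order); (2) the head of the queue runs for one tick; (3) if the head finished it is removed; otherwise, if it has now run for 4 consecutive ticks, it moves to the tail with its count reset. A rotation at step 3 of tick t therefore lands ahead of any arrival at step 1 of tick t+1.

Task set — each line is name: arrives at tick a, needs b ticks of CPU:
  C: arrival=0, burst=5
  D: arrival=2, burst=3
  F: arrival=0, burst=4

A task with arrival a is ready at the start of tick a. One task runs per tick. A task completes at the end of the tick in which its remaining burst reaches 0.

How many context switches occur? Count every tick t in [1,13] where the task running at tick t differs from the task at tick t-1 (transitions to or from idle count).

t=0: queue=[C,F] q_used=0 → run C
t=1: queue=[C,F] q_used=1 → run C
t=2: queue=[C,F,D] q_used=2 → run C
t=3: queue=[C,F,D] q_used=3 → run C
t=4: queue=[F,D,C] q_used=0 → run F
t=5: queue=[F,D,C] q_used=1 → run F
t=6: queue=[F,D,C] q_used=2 → run F
t=7: queue=[F,D,C] q_used=3 → run F
t=8: queue=[D,C] q_used=0 → run D
t=9: queue=[D,C] q_used=1 → run D
t=10: queue=[D,C] q_used=2 → run D
t=11: queue=[C] q_used=0 → run C
t=12: (idle)
t=13: (idle)

context switches = 4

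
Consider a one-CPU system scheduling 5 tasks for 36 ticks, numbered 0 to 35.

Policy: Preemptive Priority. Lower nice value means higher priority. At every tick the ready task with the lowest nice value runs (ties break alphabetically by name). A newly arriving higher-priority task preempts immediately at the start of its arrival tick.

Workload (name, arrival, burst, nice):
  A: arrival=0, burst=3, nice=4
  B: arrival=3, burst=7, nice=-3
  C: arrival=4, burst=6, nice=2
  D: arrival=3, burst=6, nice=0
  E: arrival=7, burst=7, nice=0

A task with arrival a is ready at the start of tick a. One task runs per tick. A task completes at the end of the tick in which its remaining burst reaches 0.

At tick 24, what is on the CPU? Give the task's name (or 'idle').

running at tick 24 = C

t=0: ready={A} → run A
t=1: ready={A} → run A
t=2: ready={A} → run A
t=3: ready={B,D} → run B
t=4: ready={B,C,D} → run B
t=5: ready={B,C,D} → run B
t=6: ready={B,C,D} → run B
t=7: ready={B,C,D,E} → run B
t=8: ready={B,C,D,E} → run B
t=9: ready={B,C,D,E} → run B
t=10: ready={C,D,E} → run D
t=11: ready={C,D,E} → run D
t=12: ready={C,D,E} → run D
t=13: ready={C,D,E} → run D
t=14: ready={C,D,E} → run D
t=15: ready={C,D,E} → run D
t=16: ready={C,E} → run E
t=17: ready={C,E} → run E
t=18: ready={C,E} → run E
t=19: ready={C,E} → run E
t=20: ready={C,E} → run E
t=21: ready={C,E} → run E
t=22: ready={C,E} → run E
t=23: ready={C} → run C
t=24: ready={C} → run C
t=25: ready={C} → run C
t=26: ready={C} → run C
t=27: ready={C} → run C
t=28: ready={C} → run C
t=29: (idle)
t=30: (idle)
t=31: (idle)
t=32: (idle)
t=33: (idle)
t=34: (idle)
t=35: (idle)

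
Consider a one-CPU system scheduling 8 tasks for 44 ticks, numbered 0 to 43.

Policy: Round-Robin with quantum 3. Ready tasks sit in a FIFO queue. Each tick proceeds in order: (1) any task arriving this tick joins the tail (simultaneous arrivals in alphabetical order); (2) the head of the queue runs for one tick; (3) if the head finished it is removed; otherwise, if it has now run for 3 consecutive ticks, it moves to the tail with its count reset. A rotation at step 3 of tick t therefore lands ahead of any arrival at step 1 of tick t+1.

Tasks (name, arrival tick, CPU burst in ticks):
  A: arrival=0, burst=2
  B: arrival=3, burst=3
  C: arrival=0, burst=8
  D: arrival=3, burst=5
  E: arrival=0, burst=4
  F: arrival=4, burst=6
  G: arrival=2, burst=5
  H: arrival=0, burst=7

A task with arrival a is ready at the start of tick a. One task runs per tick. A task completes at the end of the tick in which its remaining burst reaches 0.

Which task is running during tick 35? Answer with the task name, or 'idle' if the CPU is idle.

t=0: queue=[A,C,E,H] q_used=0 → run A
t=1: queue=[A,C,E,H] q_used=1 → run A
t=2: queue=[C,E,H,G] q_used=0 → run C
t=3: queue=[C,E,H,G,B,D] q_used=1 → run C
t=4: queue=[C,E,H,G,B,D,F] q_used=2 → run C
t=5: queue=[E,H,G,B,D,F,C] q_used=0 → run E
t=6: queue=[E,H,G,B,D,F,C] q_used=1 → run E
t=7: queue=[E,H,G,B,D,F,C] q_used=2 → run E
t=8: queue=[H,G,B,D,F,C,E] q_used=0 → run H
t=9: queue=[H,G,B,D,F,C,E] q_used=1 → run H
t=10: queue=[H,G,B,D,F,C,E] q_used=2 → run H
t=11: queue=[G,B,D,F,C,E,H] q_used=0 → run G
t=12: queue=[G,B,D,F,C,E,H] q_used=1 → run G
t=13: queue=[G,B,D,F,C,E,H] q_used=2 → run G
t=14: queue=[B,D,F,C,E,H,G] q_used=0 → run B
t=15: queue=[B,D,F,C,E,H,G] q_used=1 → run B
t=16: queue=[B,D,F,C,E,H,G] q_used=2 → run B
t=17: queue=[D,F,C,E,H,G] q_used=0 → run D
t=18: queue=[D,F,C,E,H,G] q_used=1 → run D
t=19: queue=[D,F,C,E,H,G] q_used=2 → run D
t=20: queue=[F,C,E,H,G,D] q_used=0 → run F
t=21: queue=[F,C,E,H,G,D] q_used=1 → run F
t=22: queue=[F,C,E,H,G,D] q_used=2 → run F
t=23: queue=[C,E,H,G,D,F] q_used=0 → run C
t=24: queue=[C,E,H,G,D,F] q_used=1 → run C
t=25: queue=[C,E,H,G,D,F] q_used=2 → run C
t=26: queue=[E,H,G,D,F,C] q_used=0 → run E
t=27: queue=[H,G,D,F,C] q_used=0 → run H
t=28: queue=[H,G,D,F,C] q_used=1 → run H
t=29: queue=[H,G,D,F,C] q_used=2 → run H
t=30: queue=[G,D,F,C,H] q_used=0 → run G
t=31: queue=[G,D,F,C,H] q_used=1 → run G
t=32: queue=[D,F,C,H] q_used=0 → run D
t=33: queue=[D,F,C,H] q_used=1 → run D
t=34: queue=[F,C,H] q_used=0 → run F
t=35: queue=[F,C,H] q_used=1 → run F
t=36: queue=[F,C,H] q_used=2 → run F
t=37: queue=[C,H] q_used=0 → run C
t=38: queue=[C,H] q_used=1 → run C
t=39: queue=[H] q_used=0 → run H
t=40: (idle)
t=41: (idle)
t=42: (idle)
t=43: (idle)

running at tick 35 = F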